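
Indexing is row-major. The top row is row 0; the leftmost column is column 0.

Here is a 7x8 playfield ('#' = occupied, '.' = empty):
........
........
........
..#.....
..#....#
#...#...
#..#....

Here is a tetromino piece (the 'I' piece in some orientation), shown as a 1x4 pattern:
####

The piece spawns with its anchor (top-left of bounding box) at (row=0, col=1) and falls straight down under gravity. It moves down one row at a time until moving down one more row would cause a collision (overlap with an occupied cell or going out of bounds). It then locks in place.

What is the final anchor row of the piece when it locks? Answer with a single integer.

Spawn at (row=0, col=1). Try each row:
  row 0: fits
  row 1: fits
  row 2: fits
  row 3: blocked -> lock at row 2

Answer: 2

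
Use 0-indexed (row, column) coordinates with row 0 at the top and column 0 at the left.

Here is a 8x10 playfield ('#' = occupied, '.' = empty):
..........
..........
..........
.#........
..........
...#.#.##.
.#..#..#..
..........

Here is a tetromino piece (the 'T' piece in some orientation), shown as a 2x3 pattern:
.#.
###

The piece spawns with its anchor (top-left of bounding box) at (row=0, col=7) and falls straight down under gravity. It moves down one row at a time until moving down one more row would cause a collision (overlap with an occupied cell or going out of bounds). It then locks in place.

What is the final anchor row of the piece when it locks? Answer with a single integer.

Spawn at (row=0, col=7). Try each row:
  row 0: fits
  row 1: fits
  row 2: fits
  row 3: fits
  row 4: blocked -> lock at row 3

Answer: 3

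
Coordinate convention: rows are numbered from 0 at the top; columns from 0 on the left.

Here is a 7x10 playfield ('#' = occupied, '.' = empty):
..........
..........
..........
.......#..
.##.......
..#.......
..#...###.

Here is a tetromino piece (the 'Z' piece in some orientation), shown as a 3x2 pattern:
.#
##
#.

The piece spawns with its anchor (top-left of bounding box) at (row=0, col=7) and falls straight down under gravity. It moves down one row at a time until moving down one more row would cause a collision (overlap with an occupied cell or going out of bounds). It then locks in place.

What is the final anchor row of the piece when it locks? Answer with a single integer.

Answer: 0

Derivation:
Spawn at (row=0, col=7). Try each row:
  row 0: fits
  row 1: blocked -> lock at row 0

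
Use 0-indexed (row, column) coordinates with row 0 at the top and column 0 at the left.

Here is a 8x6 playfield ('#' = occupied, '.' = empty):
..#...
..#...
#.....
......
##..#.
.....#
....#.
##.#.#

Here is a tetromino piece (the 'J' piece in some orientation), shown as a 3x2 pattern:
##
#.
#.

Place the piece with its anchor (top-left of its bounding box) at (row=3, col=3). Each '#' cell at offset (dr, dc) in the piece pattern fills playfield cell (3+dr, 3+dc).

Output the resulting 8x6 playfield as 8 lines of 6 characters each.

Fill (3+0,3+0) = (3,3)
Fill (3+0,3+1) = (3,4)
Fill (3+1,3+0) = (4,3)
Fill (3+2,3+0) = (5,3)

Answer: ..#...
..#...
#.....
...##.
##.##.
...#.#
....#.
##.#.#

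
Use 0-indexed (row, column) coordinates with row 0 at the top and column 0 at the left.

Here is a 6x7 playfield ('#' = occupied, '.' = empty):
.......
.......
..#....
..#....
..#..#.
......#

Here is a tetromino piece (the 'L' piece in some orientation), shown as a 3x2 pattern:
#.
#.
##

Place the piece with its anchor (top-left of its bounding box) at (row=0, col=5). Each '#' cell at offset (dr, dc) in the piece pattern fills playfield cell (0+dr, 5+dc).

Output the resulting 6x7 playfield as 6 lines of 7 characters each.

Answer: .....#.
.....#.
..#..##
..#....
..#..#.
......#

Derivation:
Fill (0+0,5+0) = (0,5)
Fill (0+1,5+0) = (1,5)
Fill (0+2,5+0) = (2,5)
Fill (0+2,5+1) = (2,6)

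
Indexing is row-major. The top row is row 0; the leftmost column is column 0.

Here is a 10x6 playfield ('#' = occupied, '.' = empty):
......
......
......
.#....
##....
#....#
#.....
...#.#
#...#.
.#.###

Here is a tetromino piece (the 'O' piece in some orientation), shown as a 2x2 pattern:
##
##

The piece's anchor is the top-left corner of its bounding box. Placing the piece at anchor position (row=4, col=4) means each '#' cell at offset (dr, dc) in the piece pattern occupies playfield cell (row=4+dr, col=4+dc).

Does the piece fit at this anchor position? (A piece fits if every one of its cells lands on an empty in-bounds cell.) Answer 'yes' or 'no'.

Answer: no

Derivation:
Check each piece cell at anchor (4, 4):
  offset (0,0) -> (4,4): empty -> OK
  offset (0,1) -> (4,5): empty -> OK
  offset (1,0) -> (5,4): empty -> OK
  offset (1,1) -> (5,5): occupied ('#') -> FAIL
All cells valid: no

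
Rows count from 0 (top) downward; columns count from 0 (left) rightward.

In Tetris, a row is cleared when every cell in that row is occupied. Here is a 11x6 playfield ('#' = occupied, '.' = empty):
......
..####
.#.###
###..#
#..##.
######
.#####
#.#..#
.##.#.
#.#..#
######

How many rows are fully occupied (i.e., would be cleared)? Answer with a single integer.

Answer: 2

Derivation:
Check each row:
  row 0: 6 empty cells -> not full
  row 1: 2 empty cells -> not full
  row 2: 2 empty cells -> not full
  row 3: 2 empty cells -> not full
  row 4: 3 empty cells -> not full
  row 5: 0 empty cells -> FULL (clear)
  row 6: 1 empty cell -> not full
  row 7: 3 empty cells -> not full
  row 8: 3 empty cells -> not full
  row 9: 3 empty cells -> not full
  row 10: 0 empty cells -> FULL (clear)
Total rows cleared: 2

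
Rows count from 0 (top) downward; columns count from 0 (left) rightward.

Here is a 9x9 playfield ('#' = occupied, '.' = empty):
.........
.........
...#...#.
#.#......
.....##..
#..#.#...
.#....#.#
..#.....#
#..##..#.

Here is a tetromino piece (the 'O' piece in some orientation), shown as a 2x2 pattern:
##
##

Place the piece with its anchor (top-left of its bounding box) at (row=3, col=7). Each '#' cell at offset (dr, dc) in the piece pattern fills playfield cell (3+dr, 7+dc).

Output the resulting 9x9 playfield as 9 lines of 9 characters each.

Answer: .........
.........
...#...#.
#.#....##
.....####
#..#.#...
.#....#.#
..#.....#
#..##..#.

Derivation:
Fill (3+0,7+0) = (3,7)
Fill (3+0,7+1) = (3,8)
Fill (3+1,7+0) = (4,7)
Fill (3+1,7+1) = (4,8)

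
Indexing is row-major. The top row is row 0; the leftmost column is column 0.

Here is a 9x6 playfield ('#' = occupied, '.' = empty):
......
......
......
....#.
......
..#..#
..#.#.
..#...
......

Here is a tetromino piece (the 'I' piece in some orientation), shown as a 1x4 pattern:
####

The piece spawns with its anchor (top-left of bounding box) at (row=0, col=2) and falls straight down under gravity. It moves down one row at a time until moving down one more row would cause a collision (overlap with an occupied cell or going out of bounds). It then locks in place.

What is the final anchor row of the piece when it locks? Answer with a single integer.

Spawn at (row=0, col=2). Try each row:
  row 0: fits
  row 1: fits
  row 2: fits
  row 3: blocked -> lock at row 2

Answer: 2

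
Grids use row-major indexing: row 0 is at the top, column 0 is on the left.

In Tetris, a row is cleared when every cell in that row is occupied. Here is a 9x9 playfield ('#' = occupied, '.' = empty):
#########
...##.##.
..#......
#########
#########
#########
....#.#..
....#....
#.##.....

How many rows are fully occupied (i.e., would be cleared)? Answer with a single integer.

Answer: 4

Derivation:
Check each row:
  row 0: 0 empty cells -> FULL (clear)
  row 1: 5 empty cells -> not full
  row 2: 8 empty cells -> not full
  row 3: 0 empty cells -> FULL (clear)
  row 4: 0 empty cells -> FULL (clear)
  row 5: 0 empty cells -> FULL (clear)
  row 6: 7 empty cells -> not full
  row 7: 8 empty cells -> not full
  row 8: 6 empty cells -> not full
Total rows cleared: 4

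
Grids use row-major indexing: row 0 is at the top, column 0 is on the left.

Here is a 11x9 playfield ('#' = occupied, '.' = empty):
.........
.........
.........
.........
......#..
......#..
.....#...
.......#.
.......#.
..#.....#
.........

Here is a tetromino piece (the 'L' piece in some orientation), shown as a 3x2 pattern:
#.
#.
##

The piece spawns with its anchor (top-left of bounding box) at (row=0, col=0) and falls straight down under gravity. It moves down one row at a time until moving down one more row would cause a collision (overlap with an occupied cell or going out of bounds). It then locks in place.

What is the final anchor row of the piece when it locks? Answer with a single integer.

Spawn at (row=0, col=0). Try each row:
  row 0: fits
  row 1: fits
  row 2: fits
  row 3: fits
  row 4: fits
  row 5: fits
  row 6: fits
  row 7: fits
  row 8: fits
  row 9: blocked -> lock at row 8

Answer: 8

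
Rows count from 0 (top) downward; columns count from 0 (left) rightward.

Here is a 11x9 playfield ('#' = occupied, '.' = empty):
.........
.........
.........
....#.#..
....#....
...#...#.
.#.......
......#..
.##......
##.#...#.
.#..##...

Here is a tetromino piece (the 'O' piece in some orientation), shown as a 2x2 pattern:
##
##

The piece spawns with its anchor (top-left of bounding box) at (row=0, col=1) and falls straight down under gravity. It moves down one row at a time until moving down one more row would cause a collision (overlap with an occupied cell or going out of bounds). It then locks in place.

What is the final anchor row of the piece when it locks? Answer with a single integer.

Spawn at (row=0, col=1). Try each row:
  row 0: fits
  row 1: fits
  row 2: fits
  row 3: fits
  row 4: fits
  row 5: blocked -> lock at row 4

Answer: 4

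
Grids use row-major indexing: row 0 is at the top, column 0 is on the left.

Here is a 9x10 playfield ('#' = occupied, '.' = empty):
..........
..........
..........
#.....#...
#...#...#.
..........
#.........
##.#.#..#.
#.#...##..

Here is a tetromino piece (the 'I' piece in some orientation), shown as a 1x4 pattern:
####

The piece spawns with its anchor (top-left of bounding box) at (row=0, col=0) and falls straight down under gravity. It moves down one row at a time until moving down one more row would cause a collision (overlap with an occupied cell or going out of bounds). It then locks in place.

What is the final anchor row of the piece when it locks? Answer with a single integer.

Answer: 2

Derivation:
Spawn at (row=0, col=0). Try each row:
  row 0: fits
  row 1: fits
  row 2: fits
  row 3: blocked -> lock at row 2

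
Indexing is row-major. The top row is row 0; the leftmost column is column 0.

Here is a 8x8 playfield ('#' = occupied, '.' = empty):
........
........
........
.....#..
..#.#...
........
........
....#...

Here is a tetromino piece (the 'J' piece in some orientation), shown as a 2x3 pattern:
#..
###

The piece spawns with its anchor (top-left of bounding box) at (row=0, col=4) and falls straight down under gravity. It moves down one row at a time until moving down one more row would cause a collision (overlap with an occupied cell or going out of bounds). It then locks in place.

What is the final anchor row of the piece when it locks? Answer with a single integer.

Answer: 1

Derivation:
Spawn at (row=0, col=4). Try each row:
  row 0: fits
  row 1: fits
  row 2: blocked -> lock at row 1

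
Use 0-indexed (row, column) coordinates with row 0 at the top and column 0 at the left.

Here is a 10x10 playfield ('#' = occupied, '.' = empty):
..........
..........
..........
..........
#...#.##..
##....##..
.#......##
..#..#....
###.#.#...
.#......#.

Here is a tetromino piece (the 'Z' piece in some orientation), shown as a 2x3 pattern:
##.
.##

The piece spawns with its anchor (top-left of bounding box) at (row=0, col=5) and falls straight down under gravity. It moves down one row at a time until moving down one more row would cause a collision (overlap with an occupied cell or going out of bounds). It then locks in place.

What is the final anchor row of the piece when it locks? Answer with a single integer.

Answer: 2

Derivation:
Spawn at (row=0, col=5). Try each row:
  row 0: fits
  row 1: fits
  row 2: fits
  row 3: blocked -> lock at row 2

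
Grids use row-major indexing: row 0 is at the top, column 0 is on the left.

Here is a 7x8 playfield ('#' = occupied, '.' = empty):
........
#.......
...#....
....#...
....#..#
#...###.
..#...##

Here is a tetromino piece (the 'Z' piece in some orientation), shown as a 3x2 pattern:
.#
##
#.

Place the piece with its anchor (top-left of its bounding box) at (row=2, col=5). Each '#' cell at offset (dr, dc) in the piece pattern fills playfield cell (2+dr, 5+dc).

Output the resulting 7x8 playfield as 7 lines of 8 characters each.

Answer: ........
#.......
...#..#.
....###.
....##.#
#...###.
..#...##

Derivation:
Fill (2+0,5+1) = (2,6)
Fill (2+1,5+0) = (3,5)
Fill (2+1,5+1) = (3,6)
Fill (2+2,5+0) = (4,5)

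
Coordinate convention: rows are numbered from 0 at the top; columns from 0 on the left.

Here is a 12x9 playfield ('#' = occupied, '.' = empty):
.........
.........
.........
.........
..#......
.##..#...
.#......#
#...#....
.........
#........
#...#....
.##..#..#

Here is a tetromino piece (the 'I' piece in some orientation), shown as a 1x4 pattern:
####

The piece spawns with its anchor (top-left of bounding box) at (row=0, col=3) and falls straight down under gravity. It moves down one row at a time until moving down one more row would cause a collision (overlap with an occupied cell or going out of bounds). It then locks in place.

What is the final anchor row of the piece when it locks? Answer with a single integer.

Answer: 4

Derivation:
Spawn at (row=0, col=3). Try each row:
  row 0: fits
  row 1: fits
  row 2: fits
  row 3: fits
  row 4: fits
  row 5: blocked -> lock at row 4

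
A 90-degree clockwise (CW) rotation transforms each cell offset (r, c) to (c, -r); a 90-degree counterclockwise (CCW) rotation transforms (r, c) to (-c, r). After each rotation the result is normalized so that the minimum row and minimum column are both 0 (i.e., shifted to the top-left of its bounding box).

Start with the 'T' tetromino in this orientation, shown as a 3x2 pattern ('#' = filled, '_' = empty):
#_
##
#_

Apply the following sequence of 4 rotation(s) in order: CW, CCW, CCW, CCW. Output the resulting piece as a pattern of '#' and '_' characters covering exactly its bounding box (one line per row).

Start:
#_
##
#_
After rotation 1 (CW):
###
_#_
After rotation 2 (CCW):
#_
##
#_
After rotation 3 (CCW):
_#_
###
After rotation 4 (CCW):
_#
##
_#

Answer: _#
##
_#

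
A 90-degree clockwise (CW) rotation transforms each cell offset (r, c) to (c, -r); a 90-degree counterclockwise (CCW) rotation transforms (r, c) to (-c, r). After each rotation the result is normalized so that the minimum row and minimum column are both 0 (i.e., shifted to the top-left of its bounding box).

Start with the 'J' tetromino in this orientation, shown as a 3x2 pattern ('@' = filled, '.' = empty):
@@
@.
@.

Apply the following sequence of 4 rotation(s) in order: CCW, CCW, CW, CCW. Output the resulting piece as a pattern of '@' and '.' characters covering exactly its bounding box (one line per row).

Start:
@@
@.
@.
After rotation 1 (CCW):
@..
@@@
After rotation 2 (CCW):
.@
.@
@@
After rotation 3 (CW):
@..
@@@
After rotation 4 (CCW):
.@
.@
@@

Answer: .@
.@
@@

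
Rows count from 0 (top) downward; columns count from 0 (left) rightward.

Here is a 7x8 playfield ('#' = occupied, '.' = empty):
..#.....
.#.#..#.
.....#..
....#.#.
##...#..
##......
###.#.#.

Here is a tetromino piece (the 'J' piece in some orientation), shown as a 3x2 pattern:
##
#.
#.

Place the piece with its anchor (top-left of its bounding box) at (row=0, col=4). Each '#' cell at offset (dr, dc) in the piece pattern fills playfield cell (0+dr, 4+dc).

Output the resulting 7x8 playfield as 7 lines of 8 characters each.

Answer: ..#.##..
.#.##.#.
....##..
....#.#.
##...#..
##......
###.#.#.

Derivation:
Fill (0+0,4+0) = (0,4)
Fill (0+0,4+1) = (0,5)
Fill (0+1,4+0) = (1,4)
Fill (0+2,4+0) = (2,4)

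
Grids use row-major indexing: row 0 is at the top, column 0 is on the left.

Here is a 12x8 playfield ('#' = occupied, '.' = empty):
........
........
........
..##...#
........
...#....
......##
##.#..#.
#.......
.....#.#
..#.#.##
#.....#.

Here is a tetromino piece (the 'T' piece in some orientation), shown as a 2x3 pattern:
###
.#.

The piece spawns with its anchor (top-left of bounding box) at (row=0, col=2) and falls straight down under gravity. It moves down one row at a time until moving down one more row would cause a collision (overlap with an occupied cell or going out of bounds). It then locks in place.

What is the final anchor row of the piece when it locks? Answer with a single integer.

Spawn at (row=0, col=2). Try each row:
  row 0: fits
  row 1: fits
  row 2: blocked -> lock at row 1

Answer: 1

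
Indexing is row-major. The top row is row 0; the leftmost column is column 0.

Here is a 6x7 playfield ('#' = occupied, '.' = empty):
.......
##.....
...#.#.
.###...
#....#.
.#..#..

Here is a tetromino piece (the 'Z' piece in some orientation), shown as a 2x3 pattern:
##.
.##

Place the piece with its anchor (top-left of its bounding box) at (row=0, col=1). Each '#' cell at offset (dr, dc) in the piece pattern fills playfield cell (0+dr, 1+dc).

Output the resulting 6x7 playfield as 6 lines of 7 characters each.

Fill (0+0,1+0) = (0,1)
Fill (0+0,1+1) = (0,2)
Fill (0+1,1+1) = (1,2)
Fill (0+1,1+2) = (1,3)

Answer: .##....
####...
...#.#.
.###...
#....#.
.#..#..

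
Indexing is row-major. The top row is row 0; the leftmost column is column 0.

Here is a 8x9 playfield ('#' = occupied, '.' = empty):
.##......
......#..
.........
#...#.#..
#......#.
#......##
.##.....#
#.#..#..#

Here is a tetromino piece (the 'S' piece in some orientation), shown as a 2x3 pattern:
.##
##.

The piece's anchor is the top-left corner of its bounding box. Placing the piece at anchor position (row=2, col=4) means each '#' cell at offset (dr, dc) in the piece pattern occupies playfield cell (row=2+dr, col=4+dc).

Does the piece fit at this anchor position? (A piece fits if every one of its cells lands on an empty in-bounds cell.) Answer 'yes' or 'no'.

Check each piece cell at anchor (2, 4):
  offset (0,1) -> (2,5): empty -> OK
  offset (0,2) -> (2,6): empty -> OK
  offset (1,0) -> (3,4): occupied ('#') -> FAIL
  offset (1,1) -> (3,5): empty -> OK
All cells valid: no

Answer: no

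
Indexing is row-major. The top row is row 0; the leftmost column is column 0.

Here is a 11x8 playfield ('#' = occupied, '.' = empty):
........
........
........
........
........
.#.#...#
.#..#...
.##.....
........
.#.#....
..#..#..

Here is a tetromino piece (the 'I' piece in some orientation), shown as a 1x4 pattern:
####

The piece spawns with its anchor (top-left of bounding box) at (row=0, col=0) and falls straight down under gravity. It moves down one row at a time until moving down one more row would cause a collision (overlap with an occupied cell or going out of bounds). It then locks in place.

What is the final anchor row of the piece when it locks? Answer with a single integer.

Answer: 4

Derivation:
Spawn at (row=0, col=0). Try each row:
  row 0: fits
  row 1: fits
  row 2: fits
  row 3: fits
  row 4: fits
  row 5: blocked -> lock at row 4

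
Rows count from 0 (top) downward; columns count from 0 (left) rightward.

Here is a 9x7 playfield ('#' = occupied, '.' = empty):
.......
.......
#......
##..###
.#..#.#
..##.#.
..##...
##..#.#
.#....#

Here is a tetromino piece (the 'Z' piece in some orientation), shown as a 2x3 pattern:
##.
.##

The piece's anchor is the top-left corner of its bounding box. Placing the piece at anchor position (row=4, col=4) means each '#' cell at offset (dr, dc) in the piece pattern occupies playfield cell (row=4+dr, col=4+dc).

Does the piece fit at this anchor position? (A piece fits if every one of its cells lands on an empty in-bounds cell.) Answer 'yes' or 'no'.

Answer: no

Derivation:
Check each piece cell at anchor (4, 4):
  offset (0,0) -> (4,4): occupied ('#') -> FAIL
  offset (0,1) -> (4,5): empty -> OK
  offset (1,1) -> (5,5): occupied ('#') -> FAIL
  offset (1,2) -> (5,6): empty -> OK
All cells valid: no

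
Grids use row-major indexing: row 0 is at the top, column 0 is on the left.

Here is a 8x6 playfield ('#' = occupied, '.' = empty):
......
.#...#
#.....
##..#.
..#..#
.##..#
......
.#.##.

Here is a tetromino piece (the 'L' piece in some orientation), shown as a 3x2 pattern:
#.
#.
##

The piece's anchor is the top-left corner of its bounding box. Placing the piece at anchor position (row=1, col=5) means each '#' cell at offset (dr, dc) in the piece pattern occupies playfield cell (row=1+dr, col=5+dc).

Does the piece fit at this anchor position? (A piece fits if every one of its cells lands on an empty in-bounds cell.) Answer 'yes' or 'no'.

Check each piece cell at anchor (1, 5):
  offset (0,0) -> (1,5): occupied ('#') -> FAIL
  offset (1,0) -> (2,5): empty -> OK
  offset (2,0) -> (3,5): empty -> OK
  offset (2,1) -> (3,6): out of bounds -> FAIL
All cells valid: no

Answer: no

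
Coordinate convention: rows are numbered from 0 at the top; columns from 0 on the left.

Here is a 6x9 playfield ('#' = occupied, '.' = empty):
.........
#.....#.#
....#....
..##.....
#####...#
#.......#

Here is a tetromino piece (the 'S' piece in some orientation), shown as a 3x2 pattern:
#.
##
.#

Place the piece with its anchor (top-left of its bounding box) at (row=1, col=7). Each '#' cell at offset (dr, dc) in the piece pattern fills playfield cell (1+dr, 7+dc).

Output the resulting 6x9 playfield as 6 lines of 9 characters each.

Fill (1+0,7+0) = (1,7)
Fill (1+1,7+0) = (2,7)
Fill (1+1,7+1) = (2,8)
Fill (1+2,7+1) = (3,8)

Answer: .........
#.....###
....#..##
..##....#
#####...#
#.......#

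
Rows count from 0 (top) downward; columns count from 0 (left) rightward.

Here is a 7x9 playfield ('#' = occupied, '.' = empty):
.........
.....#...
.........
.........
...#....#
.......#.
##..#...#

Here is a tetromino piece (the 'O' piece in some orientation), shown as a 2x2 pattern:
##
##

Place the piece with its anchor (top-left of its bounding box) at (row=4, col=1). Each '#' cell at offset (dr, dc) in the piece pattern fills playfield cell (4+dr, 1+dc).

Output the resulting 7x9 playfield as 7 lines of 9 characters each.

Answer: .........
.....#...
.........
.........
.###....#
.##....#.
##..#...#

Derivation:
Fill (4+0,1+0) = (4,1)
Fill (4+0,1+1) = (4,2)
Fill (4+1,1+0) = (5,1)
Fill (4+1,1+1) = (5,2)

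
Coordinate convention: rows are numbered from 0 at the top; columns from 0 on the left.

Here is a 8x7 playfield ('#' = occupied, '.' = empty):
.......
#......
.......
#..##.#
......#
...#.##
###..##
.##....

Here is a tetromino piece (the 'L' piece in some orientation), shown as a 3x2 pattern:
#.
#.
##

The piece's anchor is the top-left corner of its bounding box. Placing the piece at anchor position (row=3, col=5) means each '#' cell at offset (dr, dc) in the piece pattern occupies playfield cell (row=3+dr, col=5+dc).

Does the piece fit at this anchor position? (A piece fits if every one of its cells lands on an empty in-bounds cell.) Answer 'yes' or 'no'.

Check each piece cell at anchor (3, 5):
  offset (0,0) -> (3,5): empty -> OK
  offset (1,0) -> (4,5): empty -> OK
  offset (2,0) -> (5,5): occupied ('#') -> FAIL
  offset (2,1) -> (5,6): occupied ('#') -> FAIL
All cells valid: no

Answer: no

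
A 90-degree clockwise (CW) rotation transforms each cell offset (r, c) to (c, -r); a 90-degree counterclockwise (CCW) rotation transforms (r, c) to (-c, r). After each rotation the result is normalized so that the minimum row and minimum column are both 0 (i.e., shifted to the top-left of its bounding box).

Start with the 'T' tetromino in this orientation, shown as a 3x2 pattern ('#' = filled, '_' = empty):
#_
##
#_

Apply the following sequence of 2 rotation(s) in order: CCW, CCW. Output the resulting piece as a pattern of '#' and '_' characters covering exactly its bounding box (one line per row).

Start:
#_
##
#_
After rotation 1 (CCW):
_#_
###
After rotation 2 (CCW):
_#
##
_#

Answer: _#
##
_#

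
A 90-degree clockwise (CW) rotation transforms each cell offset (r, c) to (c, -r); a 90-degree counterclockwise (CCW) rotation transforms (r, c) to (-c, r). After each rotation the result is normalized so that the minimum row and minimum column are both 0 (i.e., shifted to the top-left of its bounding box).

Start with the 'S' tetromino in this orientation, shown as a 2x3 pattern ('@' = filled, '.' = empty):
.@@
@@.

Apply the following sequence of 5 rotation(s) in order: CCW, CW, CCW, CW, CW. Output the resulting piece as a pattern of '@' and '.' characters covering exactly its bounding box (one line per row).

Answer: @.
@@
.@

Derivation:
Start:
.@@
@@.
After rotation 1 (CCW):
@.
@@
.@
After rotation 2 (CW):
.@@
@@.
After rotation 3 (CCW):
@.
@@
.@
After rotation 4 (CW):
.@@
@@.
After rotation 5 (CW):
@.
@@
.@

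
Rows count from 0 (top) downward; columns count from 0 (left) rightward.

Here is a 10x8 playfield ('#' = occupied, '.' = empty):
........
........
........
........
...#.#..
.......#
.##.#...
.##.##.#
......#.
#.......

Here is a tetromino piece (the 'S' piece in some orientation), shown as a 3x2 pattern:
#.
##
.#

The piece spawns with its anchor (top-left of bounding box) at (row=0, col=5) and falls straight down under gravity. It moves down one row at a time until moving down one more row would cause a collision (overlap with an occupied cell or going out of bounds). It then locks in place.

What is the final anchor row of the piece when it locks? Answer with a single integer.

Answer: 2

Derivation:
Spawn at (row=0, col=5). Try each row:
  row 0: fits
  row 1: fits
  row 2: fits
  row 3: blocked -> lock at row 2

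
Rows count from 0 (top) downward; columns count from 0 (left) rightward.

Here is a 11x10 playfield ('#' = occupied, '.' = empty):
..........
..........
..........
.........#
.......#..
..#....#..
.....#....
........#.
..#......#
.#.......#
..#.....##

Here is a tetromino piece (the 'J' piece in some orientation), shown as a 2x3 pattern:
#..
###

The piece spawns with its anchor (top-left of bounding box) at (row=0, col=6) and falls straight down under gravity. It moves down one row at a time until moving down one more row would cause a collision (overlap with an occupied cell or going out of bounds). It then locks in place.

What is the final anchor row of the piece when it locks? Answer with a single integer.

Answer: 2

Derivation:
Spawn at (row=0, col=6). Try each row:
  row 0: fits
  row 1: fits
  row 2: fits
  row 3: blocked -> lock at row 2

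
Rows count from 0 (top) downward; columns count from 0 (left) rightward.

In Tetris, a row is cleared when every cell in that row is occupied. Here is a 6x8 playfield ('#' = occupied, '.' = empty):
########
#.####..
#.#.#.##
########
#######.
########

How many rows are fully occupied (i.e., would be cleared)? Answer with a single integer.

Answer: 3

Derivation:
Check each row:
  row 0: 0 empty cells -> FULL (clear)
  row 1: 3 empty cells -> not full
  row 2: 3 empty cells -> not full
  row 3: 0 empty cells -> FULL (clear)
  row 4: 1 empty cell -> not full
  row 5: 0 empty cells -> FULL (clear)
Total rows cleared: 3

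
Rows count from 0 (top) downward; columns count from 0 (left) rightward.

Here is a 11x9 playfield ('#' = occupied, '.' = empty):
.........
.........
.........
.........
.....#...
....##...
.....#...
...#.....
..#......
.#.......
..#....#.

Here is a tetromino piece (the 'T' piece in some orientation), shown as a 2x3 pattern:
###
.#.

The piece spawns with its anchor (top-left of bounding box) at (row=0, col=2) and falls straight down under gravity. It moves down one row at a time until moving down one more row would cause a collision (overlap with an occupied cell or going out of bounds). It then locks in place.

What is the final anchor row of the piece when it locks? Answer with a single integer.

Spawn at (row=0, col=2). Try each row:
  row 0: fits
  row 1: fits
  row 2: fits
  row 3: fits
  row 4: fits
  row 5: blocked -> lock at row 4

Answer: 4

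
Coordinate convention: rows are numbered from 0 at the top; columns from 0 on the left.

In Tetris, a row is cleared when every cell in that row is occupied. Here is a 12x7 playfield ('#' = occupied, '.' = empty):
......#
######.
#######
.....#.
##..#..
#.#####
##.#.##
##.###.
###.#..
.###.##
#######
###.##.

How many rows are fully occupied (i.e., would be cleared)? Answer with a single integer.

Answer: 2

Derivation:
Check each row:
  row 0: 6 empty cells -> not full
  row 1: 1 empty cell -> not full
  row 2: 0 empty cells -> FULL (clear)
  row 3: 6 empty cells -> not full
  row 4: 4 empty cells -> not full
  row 5: 1 empty cell -> not full
  row 6: 2 empty cells -> not full
  row 7: 2 empty cells -> not full
  row 8: 3 empty cells -> not full
  row 9: 2 empty cells -> not full
  row 10: 0 empty cells -> FULL (clear)
  row 11: 2 empty cells -> not full
Total rows cleared: 2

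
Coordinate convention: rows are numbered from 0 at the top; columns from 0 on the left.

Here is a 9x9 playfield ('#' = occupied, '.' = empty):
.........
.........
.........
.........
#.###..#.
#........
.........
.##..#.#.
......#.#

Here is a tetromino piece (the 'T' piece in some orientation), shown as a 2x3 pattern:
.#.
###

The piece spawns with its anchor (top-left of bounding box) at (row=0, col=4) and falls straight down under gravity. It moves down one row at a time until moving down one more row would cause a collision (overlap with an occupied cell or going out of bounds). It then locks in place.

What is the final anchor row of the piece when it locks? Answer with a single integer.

Spawn at (row=0, col=4). Try each row:
  row 0: fits
  row 1: fits
  row 2: fits
  row 3: blocked -> lock at row 2

Answer: 2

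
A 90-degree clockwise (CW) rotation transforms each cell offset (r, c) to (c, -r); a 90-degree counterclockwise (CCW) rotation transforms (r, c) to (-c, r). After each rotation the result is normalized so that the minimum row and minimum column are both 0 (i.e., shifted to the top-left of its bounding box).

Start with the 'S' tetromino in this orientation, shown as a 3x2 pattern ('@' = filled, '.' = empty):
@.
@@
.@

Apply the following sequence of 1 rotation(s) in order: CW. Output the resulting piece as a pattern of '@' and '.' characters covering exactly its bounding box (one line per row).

Start:
@.
@@
.@
After rotation 1 (CW):
.@@
@@.

Answer: .@@
@@.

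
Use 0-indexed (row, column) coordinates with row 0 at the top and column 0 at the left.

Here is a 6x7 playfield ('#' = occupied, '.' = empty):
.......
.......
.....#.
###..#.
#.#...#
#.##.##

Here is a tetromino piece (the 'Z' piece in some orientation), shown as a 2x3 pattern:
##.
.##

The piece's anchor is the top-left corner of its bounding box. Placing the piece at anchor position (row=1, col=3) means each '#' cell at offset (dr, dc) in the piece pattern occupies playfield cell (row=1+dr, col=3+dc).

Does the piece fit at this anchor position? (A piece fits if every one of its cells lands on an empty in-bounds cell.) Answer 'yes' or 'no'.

Answer: no

Derivation:
Check each piece cell at anchor (1, 3):
  offset (0,0) -> (1,3): empty -> OK
  offset (0,1) -> (1,4): empty -> OK
  offset (1,1) -> (2,4): empty -> OK
  offset (1,2) -> (2,5): occupied ('#') -> FAIL
All cells valid: no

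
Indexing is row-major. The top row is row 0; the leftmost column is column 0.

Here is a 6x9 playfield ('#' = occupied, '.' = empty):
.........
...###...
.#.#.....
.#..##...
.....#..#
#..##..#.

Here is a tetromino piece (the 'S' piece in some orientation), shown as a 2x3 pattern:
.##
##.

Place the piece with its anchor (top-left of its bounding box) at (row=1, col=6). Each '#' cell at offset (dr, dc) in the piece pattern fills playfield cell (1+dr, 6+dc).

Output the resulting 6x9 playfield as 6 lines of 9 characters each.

Answer: .........
...###.##
.#.#..##.
.#..##...
.....#..#
#..##..#.

Derivation:
Fill (1+0,6+1) = (1,7)
Fill (1+0,6+2) = (1,8)
Fill (1+1,6+0) = (2,6)
Fill (1+1,6+1) = (2,7)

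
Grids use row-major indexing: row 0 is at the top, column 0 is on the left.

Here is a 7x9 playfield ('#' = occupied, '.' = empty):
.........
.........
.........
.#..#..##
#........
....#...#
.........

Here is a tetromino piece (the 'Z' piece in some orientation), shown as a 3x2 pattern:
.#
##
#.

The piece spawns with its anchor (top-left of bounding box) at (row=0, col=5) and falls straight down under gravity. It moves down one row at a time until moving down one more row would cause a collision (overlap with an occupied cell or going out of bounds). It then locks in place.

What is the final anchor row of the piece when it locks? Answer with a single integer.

Spawn at (row=0, col=5). Try each row:
  row 0: fits
  row 1: fits
  row 2: fits
  row 3: fits
  row 4: fits
  row 5: blocked -> lock at row 4

Answer: 4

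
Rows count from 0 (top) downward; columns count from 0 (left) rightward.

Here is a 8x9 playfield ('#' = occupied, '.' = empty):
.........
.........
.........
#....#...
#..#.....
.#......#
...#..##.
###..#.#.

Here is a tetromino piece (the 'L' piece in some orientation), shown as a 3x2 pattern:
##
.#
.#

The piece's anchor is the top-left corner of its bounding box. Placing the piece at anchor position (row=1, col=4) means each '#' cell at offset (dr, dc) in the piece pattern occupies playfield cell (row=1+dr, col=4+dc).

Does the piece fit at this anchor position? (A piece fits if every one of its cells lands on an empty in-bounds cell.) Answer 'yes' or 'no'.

Answer: no

Derivation:
Check each piece cell at anchor (1, 4):
  offset (0,0) -> (1,4): empty -> OK
  offset (0,1) -> (1,5): empty -> OK
  offset (1,1) -> (2,5): empty -> OK
  offset (2,1) -> (3,5): occupied ('#') -> FAIL
All cells valid: no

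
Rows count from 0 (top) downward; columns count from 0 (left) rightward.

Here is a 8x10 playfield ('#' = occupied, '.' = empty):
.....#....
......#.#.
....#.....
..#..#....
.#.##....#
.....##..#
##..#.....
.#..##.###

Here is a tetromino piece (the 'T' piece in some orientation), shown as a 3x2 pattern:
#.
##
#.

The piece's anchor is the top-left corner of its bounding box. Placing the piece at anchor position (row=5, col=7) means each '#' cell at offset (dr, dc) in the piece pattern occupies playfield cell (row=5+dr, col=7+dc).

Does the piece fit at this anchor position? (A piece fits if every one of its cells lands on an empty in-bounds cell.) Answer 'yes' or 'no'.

Check each piece cell at anchor (5, 7):
  offset (0,0) -> (5,7): empty -> OK
  offset (1,0) -> (6,7): empty -> OK
  offset (1,1) -> (6,8): empty -> OK
  offset (2,0) -> (7,7): occupied ('#') -> FAIL
All cells valid: no

Answer: no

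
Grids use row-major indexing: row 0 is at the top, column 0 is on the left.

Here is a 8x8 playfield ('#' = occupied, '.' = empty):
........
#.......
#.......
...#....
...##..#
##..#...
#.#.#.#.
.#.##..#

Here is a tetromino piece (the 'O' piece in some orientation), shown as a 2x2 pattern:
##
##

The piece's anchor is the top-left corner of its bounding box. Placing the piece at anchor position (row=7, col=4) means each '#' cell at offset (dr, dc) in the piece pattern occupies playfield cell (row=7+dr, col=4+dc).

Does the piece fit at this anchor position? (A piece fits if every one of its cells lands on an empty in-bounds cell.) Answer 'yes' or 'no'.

Check each piece cell at anchor (7, 4):
  offset (0,0) -> (7,4): occupied ('#') -> FAIL
  offset (0,1) -> (7,5): empty -> OK
  offset (1,0) -> (8,4): out of bounds -> FAIL
  offset (1,1) -> (8,5): out of bounds -> FAIL
All cells valid: no

Answer: no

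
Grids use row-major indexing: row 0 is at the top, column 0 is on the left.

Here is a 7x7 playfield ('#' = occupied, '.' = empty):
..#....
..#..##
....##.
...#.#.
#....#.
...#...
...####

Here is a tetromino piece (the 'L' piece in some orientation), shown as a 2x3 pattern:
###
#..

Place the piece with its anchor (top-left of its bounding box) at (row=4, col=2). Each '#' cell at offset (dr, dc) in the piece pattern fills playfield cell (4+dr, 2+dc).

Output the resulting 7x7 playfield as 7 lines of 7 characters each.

Answer: ..#....
..#..##
....##.
...#.#.
#.####.
..##...
...####

Derivation:
Fill (4+0,2+0) = (4,2)
Fill (4+0,2+1) = (4,3)
Fill (4+0,2+2) = (4,4)
Fill (4+1,2+0) = (5,2)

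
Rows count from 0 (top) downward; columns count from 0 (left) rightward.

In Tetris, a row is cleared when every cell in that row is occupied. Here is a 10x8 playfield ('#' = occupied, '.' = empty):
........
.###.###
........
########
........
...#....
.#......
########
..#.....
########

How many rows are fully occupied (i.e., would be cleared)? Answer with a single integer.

Check each row:
  row 0: 8 empty cells -> not full
  row 1: 2 empty cells -> not full
  row 2: 8 empty cells -> not full
  row 3: 0 empty cells -> FULL (clear)
  row 4: 8 empty cells -> not full
  row 5: 7 empty cells -> not full
  row 6: 7 empty cells -> not full
  row 7: 0 empty cells -> FULL (clear)
  row 8: 7 empty cells -> not full
  row 9: 0 empty cells -> FULL (clear)
Total rows cleared: 3

Answer: 3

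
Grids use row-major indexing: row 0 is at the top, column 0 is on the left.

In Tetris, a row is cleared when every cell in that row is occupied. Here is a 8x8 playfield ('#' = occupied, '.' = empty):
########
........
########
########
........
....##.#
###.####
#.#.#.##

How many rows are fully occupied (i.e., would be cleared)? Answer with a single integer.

Check each row:
  row 0: 0 empty cells -> FULL (clear)
  row 1: 8 empty cells -> not full
  row 2: 0 empty cells -> FULL (clear)
  row 3: 0 empty cells -> FULL (clear)
  row 4: 8 empty cells -> not full
  row 5: 5 empty cells -> not full
  row 6: 1 empty cell -> not full
  row 7: 3 empty cells -> not full
Total rows cleared: 3

Answer: 3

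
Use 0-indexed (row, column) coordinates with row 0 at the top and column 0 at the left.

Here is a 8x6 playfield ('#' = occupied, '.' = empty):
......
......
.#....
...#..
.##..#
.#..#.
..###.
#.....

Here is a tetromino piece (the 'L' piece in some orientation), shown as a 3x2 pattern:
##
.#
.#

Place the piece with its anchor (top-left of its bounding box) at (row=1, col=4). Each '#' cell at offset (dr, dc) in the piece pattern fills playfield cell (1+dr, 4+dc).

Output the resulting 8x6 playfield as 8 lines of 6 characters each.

Answer: ......
....##
.#...#
...#.#
.##..#
.#..#.
..###.
#.....

Derivation:
Fill (1+0,4+0) = (1,4)
Fill (1+0,4+1) = (1,5)
Fill (1+1,4+1) = (2,5)
Fill (1+2,4+1) = (3,5)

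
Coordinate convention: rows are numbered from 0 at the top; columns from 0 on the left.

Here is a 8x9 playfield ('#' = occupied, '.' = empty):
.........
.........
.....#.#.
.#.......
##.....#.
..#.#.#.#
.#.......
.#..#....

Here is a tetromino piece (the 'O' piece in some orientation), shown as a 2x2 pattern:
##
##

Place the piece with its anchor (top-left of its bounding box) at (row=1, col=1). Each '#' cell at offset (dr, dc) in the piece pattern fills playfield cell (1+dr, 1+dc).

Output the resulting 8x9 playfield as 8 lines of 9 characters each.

Fill (1+0,1+0) = (1,1)
Fill (1+0,1+1) = (1,2)
Fill (1+1,1+0) = (2,1)
Fill (1+1,1+1) = (2,2)

Answer: .........
.##......
.##..#.#.
.#.......
##.....#.
..#.#.#.#
.#.......
.#..#....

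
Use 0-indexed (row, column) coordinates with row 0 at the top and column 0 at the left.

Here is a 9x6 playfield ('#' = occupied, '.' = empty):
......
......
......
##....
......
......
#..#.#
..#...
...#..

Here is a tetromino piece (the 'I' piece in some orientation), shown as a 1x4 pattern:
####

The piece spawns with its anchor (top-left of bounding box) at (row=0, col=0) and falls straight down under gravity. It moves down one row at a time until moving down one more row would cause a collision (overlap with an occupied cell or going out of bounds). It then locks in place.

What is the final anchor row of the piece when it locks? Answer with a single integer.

Spawn at (row=0, col=0). Try each row:
  row 0: fits
  row 1: fits
  row 2: fits
  row 3: blocked -> lock at row 2

Answer: 2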